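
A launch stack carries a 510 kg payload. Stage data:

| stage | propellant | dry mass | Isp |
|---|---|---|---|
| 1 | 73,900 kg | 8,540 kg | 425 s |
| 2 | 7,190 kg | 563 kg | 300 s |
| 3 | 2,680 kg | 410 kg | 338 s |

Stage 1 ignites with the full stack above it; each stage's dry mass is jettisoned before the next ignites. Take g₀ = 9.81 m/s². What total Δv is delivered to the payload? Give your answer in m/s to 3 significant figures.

Δv ≈ 13900 m/s

Ignition mass of stage 1 = 73,900+8,540 + 7,190+563 + 2,680+410 + 510 = 93,793 kg.
Stage 1: m₀ = 93,793 kg, m_f = 93,793 − 73,900 = 19,893 kg; Δv = 425×9.81×ln(4.715) = 4169.2×1.5507 ≈ 6465 m/s.
Stage 2: m₀ = 11,353 kg, m_f = 11,353 − 7,190 = 4,163 kg; Δv = 300×9.81×ln(2.727) = 2943.0×1.0032 ≈ 2953 m/s.
Stage 3: m₀ = 3,600 kg, m_f = 3,600 − 2,680 = 920 kg; Δv = 338×9.81×ln(3.913) = 3315.8×1.3643 ≈ 4524 m/s.
Total Δv = 6465 + 2953 + 4524 = 13942 m/s.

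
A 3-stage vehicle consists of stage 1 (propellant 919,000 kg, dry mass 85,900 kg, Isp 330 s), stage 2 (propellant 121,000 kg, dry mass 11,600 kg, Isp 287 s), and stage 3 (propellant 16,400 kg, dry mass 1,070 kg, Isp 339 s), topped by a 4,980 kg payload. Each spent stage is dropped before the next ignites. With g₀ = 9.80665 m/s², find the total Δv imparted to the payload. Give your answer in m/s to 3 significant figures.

Ignition mass of stage 1 = 919,000+85,900 + 121,000+11,600 + 16,400+1,070 + 4,980 = 1,159,950 kg.
Stage 1: m₀ = 1,159,950 kg, m_f = 1,159,950 − 919,000 = 240,950 kg; Δv = 330×9.80665×ln(4.814) = 3236.2×1.5715 ≈ 5086 m/s.
Stage 2: m₀ = 155,050 kg, m_f = 155,050 − 121,000 = 34,050 kg; Δv = 287×9.80665×ln(4.554) = 2814.5×1.5159 ≈ 4267 m/s.
Stage 3: m₀ = 22,450 kg, m_f = 22,450 − 16,400 = 6,050 kg; Δv = 339×9.80665×ln(3.711) = 3324.5×1.3112 ≈ 4359 m/s.
Total Δv = 5086 + 4267 + 4359 = 13712 m/s.

Δv ≈ 13700 m/s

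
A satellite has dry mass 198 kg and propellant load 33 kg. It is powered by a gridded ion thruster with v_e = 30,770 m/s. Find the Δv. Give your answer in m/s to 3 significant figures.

m₀ = m_dry + m_prop = 198 + 33 = 231 kg.
By the Tsiolkovsky rocket equation, Δv = v_e · ln(m₀/m_f) = 30770.0 × ln(1.167) = 30770.0 × 0.1542 ≈ 4743.2 m/s.

Δv ≈ 4740 m/s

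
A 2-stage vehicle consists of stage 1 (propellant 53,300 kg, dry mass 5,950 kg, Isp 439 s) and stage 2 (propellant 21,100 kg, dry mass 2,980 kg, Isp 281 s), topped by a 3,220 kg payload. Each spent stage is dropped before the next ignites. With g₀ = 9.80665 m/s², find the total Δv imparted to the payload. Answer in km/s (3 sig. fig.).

Δv ≈ 8.20 km/s

Ignition mass of stage 1 = 53,300+5,950 + 21,100+2,980 + 3,220 = 86,550 kg.
Stage 1: m₀ = 86,550 kg, m_f = 86,550 − 53,300 = 33,250 kg; Δv = 439×9.80665×ln(2.603) = 4305.1×0.9567 ≈ 4119 m/s.
Stage 2: m₀ = 27,300 kg, m_f = 27,300 − 21,100 = 6,200 kg; Δv = 281×9.80665×ln(4.403) = 2755.7×1.4823 ≈ 4085 m/s.
Total Δv = 4119 + 4085 = 8204 m/s.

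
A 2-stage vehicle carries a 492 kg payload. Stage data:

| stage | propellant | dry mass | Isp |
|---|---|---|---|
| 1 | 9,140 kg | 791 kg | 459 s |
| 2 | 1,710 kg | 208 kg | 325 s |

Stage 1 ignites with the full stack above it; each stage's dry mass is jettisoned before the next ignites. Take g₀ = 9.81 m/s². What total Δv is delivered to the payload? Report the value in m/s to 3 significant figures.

Δv ≈ 10000 m/s

Ignition mass of stage 1 = 9,140+791 + 1,710+208 + 492 = 12,341 kg.
Stage 1: m₀ = 12,341 kg, m_f = 12,341 − 9,140 = 3,201 kg; Δv = 459×9.81×ln(3.855) = 4502.8×1.3495 ≈ 6076 m/s.
Stage 2: m₀ = 2,410 kg, m_f = 2,410 − 1,710 = 700 kg; Δv = 325×9.81×ln(3.443) = 3188.2×1.2363 ≈ 3942 m/s.
Total Δv = 6076 + 3942 = 10018 m/s.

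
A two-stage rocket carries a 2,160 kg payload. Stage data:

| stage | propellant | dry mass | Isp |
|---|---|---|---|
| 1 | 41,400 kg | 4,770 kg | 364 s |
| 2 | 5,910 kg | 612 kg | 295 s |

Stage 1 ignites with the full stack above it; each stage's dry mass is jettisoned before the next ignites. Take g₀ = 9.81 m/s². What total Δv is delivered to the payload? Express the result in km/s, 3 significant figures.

Δv ≈ 8.32 km/s

Ignition mass of stage 1 = 41,400+4,770 + 5,910+612 + 2,160 = 54,852 kg.
Stage 1: m₀ = 54,852 kg, m_f = 54,852 − 41,400 = 13,452 kg; Δv = 364×9.81×ln(4.078) = 3570.8×1.4055 ≈ 5019 m/s.
Stage 2: m₀ = 8,682 kg, m_f = 8,682 − 5,910 = 2,772 kg; Δv = 295×9.81×ln(3.132) = 2894.0×1.1417 ≈ 3304 m/s.
Total Δv = 5019 + 3304 = 8323 m/s.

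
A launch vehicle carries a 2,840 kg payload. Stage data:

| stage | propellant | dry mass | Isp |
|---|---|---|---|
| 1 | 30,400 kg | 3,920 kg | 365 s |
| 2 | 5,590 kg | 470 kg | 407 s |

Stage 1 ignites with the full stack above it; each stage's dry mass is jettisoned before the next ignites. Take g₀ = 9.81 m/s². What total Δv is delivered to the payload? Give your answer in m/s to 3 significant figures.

Δv ≈ 8300 m/s

Ignition mass of stage 1 = 30,400+3,920 + 5,590+470 + 2,840 = 43,220 kg.
Stage 1: m₀ = 43,220 kg, m_f = 43,220 − 30,400 = 12,820 kg; Δv = 365×9.81×ln(3.371) = 3580.7×1.2153 ≈ 4352 m/s.
Stage 2: m₀ = 8,900 kg, m_f = 8,900 − 5,590 = 3,310 kg; Δv = 407×9.81×ln(2.689) = 3992.7×0.9891 ≈ 3949 m/s.
Total Δv = 4352 + 3949 = 8301 m/s.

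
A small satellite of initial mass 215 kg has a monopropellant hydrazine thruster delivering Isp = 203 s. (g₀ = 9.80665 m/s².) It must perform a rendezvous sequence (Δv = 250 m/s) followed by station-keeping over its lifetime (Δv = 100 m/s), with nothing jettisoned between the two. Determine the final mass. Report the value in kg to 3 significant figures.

v_e = Isp · g₀ = 203 × 9.80665 = 1990.7 m/s.
After the first burn: m = 215 × exp(−250/1990.7) = 215 × 0.88198 = 189.626 kg.
After the second burn: m = 189.626 × exp(−100/1990.7) = 189.626 × 0.95101 = 180.336 kg.

final mass ≈ 180 kg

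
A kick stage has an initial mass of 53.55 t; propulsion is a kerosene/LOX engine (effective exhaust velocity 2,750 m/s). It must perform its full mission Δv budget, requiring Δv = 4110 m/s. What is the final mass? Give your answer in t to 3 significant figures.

final mass ≈ 12.0 t

By the Tsiolkovsky rocket equation, m₀/m_f = exp(Δv / v_e) = exp(4110 / 2750.0) = exp(1.4945) = 4.4573.
m_f = m₀ / 4.4573 = 53.55 / 4.4573 = 12.014 t.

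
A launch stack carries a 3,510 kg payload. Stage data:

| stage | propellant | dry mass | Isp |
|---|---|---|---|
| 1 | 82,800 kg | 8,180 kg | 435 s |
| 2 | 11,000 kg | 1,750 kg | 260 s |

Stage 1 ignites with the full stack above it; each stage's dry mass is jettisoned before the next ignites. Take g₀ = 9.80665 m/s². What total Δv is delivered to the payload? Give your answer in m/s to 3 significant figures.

Δv ≈ 9190 m/s

Ignition mass of stage 1 = 82,800+8,180 + 11,000+1,750 + 3,510 = 107,240 kg.
Stage 1: m₀ = 107,240 kg, m_f = 107,240 − 82,800 = 24,440 kg; Δv = 435×9.80665×ln(4.388) = 4265.9×1.4788 ≈ 6309 m/s.
Stage 2: m₀ = 16,260 kg, m_f = 16,260 − 11,000 = 5,260 kg; Δv = 260×9.80665×ln(3.091) = 2549.7×1.1286 ≈ 2878 m/s.
Total Δv = 6309 + 2878 = 9187 m/s.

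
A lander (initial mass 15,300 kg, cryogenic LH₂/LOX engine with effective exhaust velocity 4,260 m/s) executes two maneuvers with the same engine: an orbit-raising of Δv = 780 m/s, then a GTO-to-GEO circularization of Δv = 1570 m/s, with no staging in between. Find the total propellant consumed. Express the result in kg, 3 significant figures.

After the first burn: m = 15300 × exp(−780/4260.0) = 15300 × 0.83269 = 12,740.2 kg.
After the second burn: m = 12,740.2 × exp(−1570/4260.0) = 12,740.2 × 0.69174 = 8,812.91 kg.
Total propellant = m₀ − m_final = 15300 − 8,812.91 = 6,487.09 kg.

total propellant consumed ≈ 6490 kg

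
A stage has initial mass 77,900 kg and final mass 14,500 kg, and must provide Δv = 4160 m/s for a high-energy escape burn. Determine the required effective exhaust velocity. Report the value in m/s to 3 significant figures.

ln(m₀/m_f) = ln(77900/14500) = ln(5.372) = 1.6813.
From the ideal rocket equation, v_e = Δv / ln(m₀/m_f) = 4160 / 1.6813 = 2474.3 m/s.

v_e ≈ 2470 m/s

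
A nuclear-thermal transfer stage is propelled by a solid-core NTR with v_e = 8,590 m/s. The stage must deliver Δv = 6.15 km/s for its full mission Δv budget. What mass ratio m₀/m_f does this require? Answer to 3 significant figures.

mass ratio ≈ 2.05

m₀/m_f = exp(Δv / v_e) = exp(6150 / 8590.0) = exp(0.7159) = 2.0461.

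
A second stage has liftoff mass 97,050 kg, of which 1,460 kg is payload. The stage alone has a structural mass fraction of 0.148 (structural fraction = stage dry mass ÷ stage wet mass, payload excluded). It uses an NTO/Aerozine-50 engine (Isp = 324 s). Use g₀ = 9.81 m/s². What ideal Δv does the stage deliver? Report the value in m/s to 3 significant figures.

Stage wet mass = m₀ − payload = 97,050 − 1,460 = 95,590 kg.
Stage dry mass = ε × stage wet mass = 0.148 × 95,590 = 14,147.3 kg.
Burnout mass m_f = stage dry + payload = 14,147.3 + 1,460 = 15,607.3 kg.
v_e = Isp · g₀ = 324 × 9.81 = 3178.4 m/s.
Δv = v_e · ln(97,050/15,607.3) = 3178.4 × ln(6.218) = 3178.4 × 1.8275 ≈ 5809 m/s.

Δv ≈ 5810 m/s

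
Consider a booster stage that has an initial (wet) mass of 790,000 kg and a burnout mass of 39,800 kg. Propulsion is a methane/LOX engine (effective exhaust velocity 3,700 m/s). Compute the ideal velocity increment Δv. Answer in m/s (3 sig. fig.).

Δv ≈ 11100 m/s

Using Δv = v_e ln(m₀/m_f): Δv = v_e · ln(m₀/m_f) = 3700.0 × ln(19.85) = 3700.0 × 2.9882 ≈ 11056.2 m/s.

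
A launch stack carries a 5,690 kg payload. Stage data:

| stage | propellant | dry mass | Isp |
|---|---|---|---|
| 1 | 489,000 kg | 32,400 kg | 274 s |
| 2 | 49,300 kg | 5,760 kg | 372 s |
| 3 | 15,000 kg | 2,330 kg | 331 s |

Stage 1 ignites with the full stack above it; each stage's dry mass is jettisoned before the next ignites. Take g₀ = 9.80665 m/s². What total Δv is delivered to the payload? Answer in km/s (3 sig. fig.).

Δv ≈ 11.6 km/s

Ignition mass of stage 1 = 489,000+32,400 + 49,300+5,760 + 15,000+2,330 + 5,690 = 599,480 kg.
Stage 1: m₀ = 599,480 kg, m_f = 599,480 − 489,000 = 110,480 kg; Δv = 274×9.80665×ln(5.426) = 2687.0×1.6912 ≈ 4544 m/s.
Stage 2: m₀ = 78,080 kg, m_f = 78,080 − 49,300 = 28,780 kg; Δv = 372×9.80665×ln(2.713) = 3648.1×0.9981 ≈ 3641 m/s.
Stage 3: m₀ = 23,020 kg, m_f = 23,020 − 15,000 = 8,020 kg; Δv = 331×9.80665×ln(2.87) = 3246.0×1.0544 ≈ 3423 m/s.
Total Δv = 4544 + 3641 + 3423 = 11608 m/s.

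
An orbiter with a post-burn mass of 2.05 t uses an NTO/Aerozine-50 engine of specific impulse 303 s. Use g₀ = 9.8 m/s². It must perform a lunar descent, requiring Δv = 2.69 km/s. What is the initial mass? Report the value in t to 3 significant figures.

v_e = Isp · g₀ = 303 × 9.8 = 2969.4 m/s.
Using Δv = v_e ln(m₀/m_f): m₀/m_f = exp(Δv / v_e) = exp(2690 / 2969.4) = exp(0.9059) = 2.4742.
m₀ = m_f × 2.4742 = 2.05 × 2.4742 = 5.07211 t.

initial mass ≈ 5.07 t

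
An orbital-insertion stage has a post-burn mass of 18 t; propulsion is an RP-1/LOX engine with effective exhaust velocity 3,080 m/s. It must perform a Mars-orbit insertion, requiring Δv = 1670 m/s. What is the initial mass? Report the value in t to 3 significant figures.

initial mass ≈ 31.0 t

m₀/m_f = exp(Δv / v_e) = exp(1670 / 3080.0) = exp(0.5422) = 1.7198.
m₀ = m_f × 1.7198 = 18 × 1.7198 = 30.9564 t.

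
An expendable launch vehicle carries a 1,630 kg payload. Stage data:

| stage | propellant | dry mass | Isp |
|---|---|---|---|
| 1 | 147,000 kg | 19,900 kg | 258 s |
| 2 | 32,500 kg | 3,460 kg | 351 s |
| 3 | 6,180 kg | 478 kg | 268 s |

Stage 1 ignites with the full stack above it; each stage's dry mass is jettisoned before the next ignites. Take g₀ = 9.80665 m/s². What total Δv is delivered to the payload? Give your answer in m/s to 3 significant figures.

Δv ≈ 11200 m/s

Ignition mass of stage 1 = 147,000+19,900 + 32,500+3,460 + 6,180+478 + 1,630 = 211,148 kg.
Stage 1: m₀ = 211,148 kg, m_f = 211,148 − 147,000 = 64,148 kg; Δv = 258×9.80665×ln(3.292) = 2530.1×1.1914 ≈ 3014 m/s.
Stage 2: m₀ = 44,248 kg, m_f = 44,248 − 32,500 = 11,748 kg; Δv = 351×9.80665×ln(3.766) = 3442.1×1.3261 ≈ 4565 m/s.
Stage 3: m₀ = 8,288 kg, m_f = 8,288 − 6,180 = 2,108 kg; Δv = 268×9.80665×ln(3.932) = 2628.2×1.3691 ≈ 3598 m/s.
Total Δv = 3014 + 4565 + 3598 = 11177 m/s.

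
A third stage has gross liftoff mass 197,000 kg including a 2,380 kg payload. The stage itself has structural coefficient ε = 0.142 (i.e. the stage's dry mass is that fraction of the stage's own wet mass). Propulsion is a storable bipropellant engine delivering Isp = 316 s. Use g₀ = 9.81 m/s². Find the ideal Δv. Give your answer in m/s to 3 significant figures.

Stage wet mass = m₀ − payload = 197,000 − 2,380 = 194,620 kg.
Stage dry mass = ε × stage wet mass = 0.142 × 194,620 = 27,636 kg.
Burnout mass m_f = stage dry + payload = 27,636 + 2,380 = 30,016 kg.
v_e = Isp · g₀ = 316 × 9.81 = 3100.0 m/s.
Rocket equation: Δv = v_e · ln(197,000/30,016) = 3100.0 × ln(6.563) = 3100.0 × 1.8815 ≈ 5832 m/s.

Δv ≈ 5830 m/s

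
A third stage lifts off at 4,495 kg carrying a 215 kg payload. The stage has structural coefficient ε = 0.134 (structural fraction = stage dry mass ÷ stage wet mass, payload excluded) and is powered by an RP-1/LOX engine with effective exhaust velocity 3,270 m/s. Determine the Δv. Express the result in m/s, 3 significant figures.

Stage wet mass = m₀ − payload = 4,495 − 215 = 4,280 kg.
Stage dry mass = ε × stage wet mass = 0.134 × 4,280 = 573.52 kg.
Burnout mass m_f = stage dry + payload = 573.52 + 215 = 788.52 kg.
Rocket equation: Δv = v_e · ln(4,495/788.52) = 3270.0 × ln(5.701) = 3270.0 × 1.7406 ≈ 5692 m/s.

Δv ≈ 5690 m/s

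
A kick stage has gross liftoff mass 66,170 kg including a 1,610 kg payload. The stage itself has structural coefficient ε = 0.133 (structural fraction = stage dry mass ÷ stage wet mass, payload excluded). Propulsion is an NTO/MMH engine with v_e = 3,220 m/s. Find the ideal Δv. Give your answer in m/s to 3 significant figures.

Stage wet mass = m₀ − payload = 66,170 − 1,610 = 64,560 kg.
Stage dry mass = ε × stage wet mass = 0.133 × 64,560 = 8,586.48 kg.
Burnout mass m_f = stage dry + payload = 8,586.48 + 1,610 = 10,196.48 kg.
From the ideal rocket equation, Δv = v_e · ln(66,170/10,196.48) = 3220.0 × ln(6.489) = 3220.0 × 1.8702 ≈ 6022 m/s.

Δv ≈ 6020 m/s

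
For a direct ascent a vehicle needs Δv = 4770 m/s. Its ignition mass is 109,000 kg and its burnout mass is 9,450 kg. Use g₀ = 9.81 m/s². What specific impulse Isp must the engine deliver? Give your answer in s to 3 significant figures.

ln(m₀/m_f) = ln(109000/9450) = ln(11.53) = 2.4453.
Using Δv = v_e ln(m₀/m_f): v_e = Δv / ln(m₀/m_f) = 4770 / 2.4453 = 1950.7 m/s.
Isp = v_e / g₀ = 1950.7 / 9.81 = 198.8 s.

Isp ≈ 199 s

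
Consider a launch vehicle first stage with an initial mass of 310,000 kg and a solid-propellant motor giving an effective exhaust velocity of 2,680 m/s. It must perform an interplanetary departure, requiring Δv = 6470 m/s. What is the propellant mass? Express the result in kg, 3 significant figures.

propellant mass ≈ 282000 kg

By the Tsiolkovsky rocket equation, m₀/m_f = exp(Δv / v_e) = exp(6470 / 2680.0) = exp(2.4142) = 11.1806.
m_f = 310,000 / 11.1806 = 27,726.6 kg, so propellant = m₀ − m_f = 310,000 − 27,726.6 = 282,273.4 kg.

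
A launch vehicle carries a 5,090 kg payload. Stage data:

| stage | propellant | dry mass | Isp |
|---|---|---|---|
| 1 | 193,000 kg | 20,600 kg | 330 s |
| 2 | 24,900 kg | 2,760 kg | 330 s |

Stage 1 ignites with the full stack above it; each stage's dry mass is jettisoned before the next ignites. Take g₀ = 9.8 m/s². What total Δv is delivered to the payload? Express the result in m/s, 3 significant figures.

Ignition mass of stage 1 = 193,000+20,600 + 24,900+2,760 + 5,090 = 246,350 kg.
Stage 1: m₀ = 246,350 kg, m_f = 246,350 − 193,000 = 53,350 kg; Δv = 330×9.8×ln(4.618) = 3234.0×1.5299 ≈ 4948 m/s.
Stage 2: m₀ = 32,750 kg, m_f = 32,750 − 24,900 = 7,850 kg; Δv = 330×9.8×ln(4.172) = 3234.0×1.4284 ≈ 4619 m/s.
Total Δv = 4948 + 4619 = 9567 m/s.

Δv ≈ 9570 m/s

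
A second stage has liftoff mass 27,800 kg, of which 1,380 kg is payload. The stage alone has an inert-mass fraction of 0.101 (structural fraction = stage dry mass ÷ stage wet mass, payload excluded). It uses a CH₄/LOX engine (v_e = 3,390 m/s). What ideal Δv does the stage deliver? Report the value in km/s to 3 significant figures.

Stage wet mass = m₀ − payload = 27,800 − 1,380 = 26,420 kg.
Stage dry mass = ε × stage wet mass = 0.101 × 26,420 = 2,668.42 kg.
Burnout mass m_f = stage dry + payload = 2,668.42 + 1,380 = 4,048.42 kg.
Using Δv = v_e ln(m₀/m_f): Δv = v_e · ln(27,800/4,048.42) = 3390.0 × ln(6.867) = 3390.0 × 1.9267 ≈ 6532 m/s.

Δv ≈ 6.53 km/s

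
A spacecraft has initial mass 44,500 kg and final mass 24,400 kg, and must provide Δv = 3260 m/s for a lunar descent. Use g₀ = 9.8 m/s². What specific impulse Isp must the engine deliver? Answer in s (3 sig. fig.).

Isp ≈ 554 s

ln(m₀/m_f) = ln(44500/24400) = ln(1.824) = 0.6009.
Rocket equation: v_e = Δv / ln(m₀/m_f) = 3260 / 0.6009 = 5425.1 m/s.
Isp = v_e / g₀ = 5425.1 / 9.8 = 553.6 s.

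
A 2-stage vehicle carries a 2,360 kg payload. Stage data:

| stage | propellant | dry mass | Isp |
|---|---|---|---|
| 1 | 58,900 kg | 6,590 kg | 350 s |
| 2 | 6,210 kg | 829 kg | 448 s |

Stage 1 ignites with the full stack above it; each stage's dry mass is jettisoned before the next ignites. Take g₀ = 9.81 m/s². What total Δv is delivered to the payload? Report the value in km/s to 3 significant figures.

Δv ≈ 10.1 km/s

Ignition mass of stage 1 = 58,900+6,590 + 6,210+829 + 2,360 = 74,889 kg.
Stage 1: m₀ = 74,889 kg, m_f = 74,889 − 58,900 = 15,989 kg; Δv = 350×9.81×ln(4.684) = 3433.5×1.5441 ≈ 5302 m/s.
Stage 2: m₀ = 9,399 kg, m_f = 9,399 − 6,210 = 3,189 kg; Δv = 448×9.81×ln(2.947) = 4394.9×1.0809 ≈ 4750 m/s.
Total Δv = 5302 + 4750 = 10052 m/s.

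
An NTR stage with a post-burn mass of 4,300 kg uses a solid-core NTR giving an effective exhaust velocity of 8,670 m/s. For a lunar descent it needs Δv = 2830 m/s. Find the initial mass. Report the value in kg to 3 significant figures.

initial mass ≈ 5960 kg

By the Tsiolkovsky rocket equation, m₀/m_f = exp(Δv / v_e) = exp(2830 / 8670.0) = exp(0.3264) = 1.3860.
m₀ = m_f × 1.3860 = 4,300 × 1.3860 = 5,959.8 kg.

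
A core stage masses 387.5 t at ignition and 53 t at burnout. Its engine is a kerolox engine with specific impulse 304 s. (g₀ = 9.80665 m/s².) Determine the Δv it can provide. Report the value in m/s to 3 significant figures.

v_e = Isp · g₀ = 304 × 9.80665 = 2981.2 m/s.
By the Tsiolkovsky rocket equation, Δv = v_e · ln(m₀/m_f) = 2981.2 × ln(7.311) = 2981.2 × 1.9894 ≈ 5930.9 m/s.

Δv ≈ 5930 m/s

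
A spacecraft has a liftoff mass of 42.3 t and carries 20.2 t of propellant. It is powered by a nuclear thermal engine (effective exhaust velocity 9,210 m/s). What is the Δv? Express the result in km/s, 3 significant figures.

Δv ≈ 5.98 km/s

m_f = m₀ − m_prop = 42.3 − 20.2 = 22.1 t.
By the Tsiolkovsky rocket equation, Δv = v_e · ln(m₀/m_f) = 9210.0 × ln(1.914) = 9210.0 × 0.6492 ≈ 5979.2 m/s.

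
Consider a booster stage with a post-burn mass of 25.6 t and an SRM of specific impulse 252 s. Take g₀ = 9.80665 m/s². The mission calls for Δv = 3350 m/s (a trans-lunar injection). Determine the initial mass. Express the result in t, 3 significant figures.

v_e = Isp · g₀ = 252 × 9.80665 = 2471.3 m/s.
m₀/m_f = exp(Δv / v_e) = exp(3350 / 2471.3) = exp(1.3556) = 3.8790.
m₀ = m_f × 3.8790 = 25.6 × 3.8790 = 99.3024 t.

initial mass ≈ 99.3 t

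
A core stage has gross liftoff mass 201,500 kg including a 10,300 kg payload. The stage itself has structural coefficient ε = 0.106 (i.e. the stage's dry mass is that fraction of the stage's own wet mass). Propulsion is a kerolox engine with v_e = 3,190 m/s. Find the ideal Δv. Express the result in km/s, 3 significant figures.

Stage wet mass = m₀ − payload = 201,500 − 10,300 = 191,200 kg.
Stage dry mass = ε × stage wet mass = 0.106 × 191,200 = 20,267.2 kg.
Burnout mass m_f = stage dry + payload = 20,267.2 + 10,300 = 30,567.2 kg.
Using Δv = v_e ln(m₀/m_f): Δv = v_e · ln(201,500/30,567.2) = 3190.0 × ln(6.592) = 3190.0 × 1.8859 ≈ 6016 m/s.

Δv ≈ 6.02 km/s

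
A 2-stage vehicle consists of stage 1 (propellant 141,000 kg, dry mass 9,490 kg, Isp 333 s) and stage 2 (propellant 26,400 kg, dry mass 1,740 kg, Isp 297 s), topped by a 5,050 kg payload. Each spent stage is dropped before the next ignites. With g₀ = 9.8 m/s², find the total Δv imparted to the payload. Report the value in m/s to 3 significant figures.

Ignition mass of stage 1 = 141,000+9,490 + 26,400+1,740 + 5,050 = 183,680 kg.
Stage 1: m₀ = 183,680 kg, m_f = 183,680 − 141,000 = 42,680 kg; Δv = 333×9.8×ln(4.304) = 3263.4×1.4595 ≈ 4763 m/s.
Stage 2: m₀ = 33,190 kg, m_f = 33,190 − 26,400 = 6,790 kg; Δv = 297×9.8×ln(4.888) = 2910.6×1.5868 ≈ 4619 m/s.
Total Δv = 4763 + 4619 = 9382 m/s.

Δv ≈ 9380 m/s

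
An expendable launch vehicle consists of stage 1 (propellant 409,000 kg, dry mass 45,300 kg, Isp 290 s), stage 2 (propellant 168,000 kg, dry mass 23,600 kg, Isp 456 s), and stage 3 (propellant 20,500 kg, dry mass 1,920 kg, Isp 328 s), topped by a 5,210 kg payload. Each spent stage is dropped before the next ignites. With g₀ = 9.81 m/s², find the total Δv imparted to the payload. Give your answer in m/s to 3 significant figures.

Ignition mass of stage 1 = 409,000+45,300 + 168,000+23,600 + 20,500+1,920 + 5,210 = 673,530 kg.
Stage 1: m₀ = 673,530 kg, m_f = 673,530 − 409,000 = 264,530 kg; Δv = 290×9.81×ln(2.546) = 2844.9×0.9346 ≈ 2659 m/s.
Stage 2: m₀ = 219,230 kg, m_f = 219,230 − 168,000 = 51,230 kg; Δv = 456×9.81×ln(4.279) = 4473.4×1.4538 ≈ 6503 m/s.
Stage 3: m₀ = 27,630 kg, m_f = 27,630 − 20,500 = 7,130 kg; Δv = 328×9.81×ln(3.875) = 3217.7×1.3546 ≈ 4359 m/s.
Total Δv = 2659 + 6503 + 4359 = 13521 m/s.

Δv ≈ 13500 m/s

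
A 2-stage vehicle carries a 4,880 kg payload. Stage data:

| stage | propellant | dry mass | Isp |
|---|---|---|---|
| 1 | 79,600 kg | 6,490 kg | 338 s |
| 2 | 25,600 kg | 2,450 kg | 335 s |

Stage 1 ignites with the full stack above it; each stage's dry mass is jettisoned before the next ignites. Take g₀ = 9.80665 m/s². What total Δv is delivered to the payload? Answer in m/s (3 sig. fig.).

Ignition mass of stage 1 = 79,600+6,490 + 25,600+2,450 + 4,880 = 119,020 kg.
Stage 1: m₀ = 119,020 kg, m_f = 119,020 − 79,600 = 39,420 kg; Δv = 338×9.80665×ln(3.019) = 3314.6×1.1050 ≈ 3663 m/s.
Stage 2: m₀ = 32,930 kg, m_f = 32,930 − 25,600 = 7,330 kg; Δv = 335×9.80665×ln(4.492) = 3285.2×1.5024 ≈ 4936 m/s.
Total Δv = 3663 + 4936 = 8599 m/s.

Δv ≈ 8600 m/s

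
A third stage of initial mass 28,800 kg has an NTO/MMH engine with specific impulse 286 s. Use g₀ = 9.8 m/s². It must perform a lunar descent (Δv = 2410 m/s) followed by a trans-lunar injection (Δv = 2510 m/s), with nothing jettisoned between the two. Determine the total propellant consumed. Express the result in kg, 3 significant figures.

v_e = Isp · g₀ = 286 × 9.8 = 2802.8 m/s.
After the first burn: m = 28800 × exp(−2410/2802.8) = 28800 × 0.42322 = 12,188.7 kg.
After the second burn: m = 12,188.7 × exp(−2510/2802.8) = 12,188.7 × 0.40839 = 4,977.74 kg.
Total propellant = m₀ − m_final = 28800 − 4,977.74 = 23,822.26 kg.

total propellant consumed ≈ 23800 kg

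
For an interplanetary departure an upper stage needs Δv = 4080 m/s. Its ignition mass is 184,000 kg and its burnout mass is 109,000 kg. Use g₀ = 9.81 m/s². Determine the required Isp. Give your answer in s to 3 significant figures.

Isp ≈ 794 s

ln(m₀/m_f) = ln(184000/109000) = ln(1.688) = 0.5236.
Using Δv = v_e ln(m₀/m_f): v_e = Δv / ln(m₀/m_f) = 4080 / 0.5236 = 7792.4 m/s.
Isp = v_e / g₀ = 7792.4 / 9.81 = 794.3 s.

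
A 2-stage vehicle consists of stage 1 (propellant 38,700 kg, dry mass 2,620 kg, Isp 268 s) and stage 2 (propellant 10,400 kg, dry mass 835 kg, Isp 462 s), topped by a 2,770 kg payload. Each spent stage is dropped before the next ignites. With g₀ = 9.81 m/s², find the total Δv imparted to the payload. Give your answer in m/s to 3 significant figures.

Δv ≈ 9310 m/s

Ignition mass of stage 1 = 38,700+2,620 + 10,400+835 + 2,770 = 55,325 kg.
Stage 1: m₀ = 55,325 kg, m_f = 55,325 − 38,700 = 16,625 kg; Δv = 268×9.81×ln(3.328) = 2629.1×1.2023 ≈ 3161 m/s.
Stage 2: m₀ = 14,005 kg, m_f = 14,005 − 10,400 = 3,605 kg; Δv = 462×9.81×ln(3.885) = 4532.2×1.3571 ≈ 6151 m/s.
Total Δv = 3161 + 6151 = 9312 m/s.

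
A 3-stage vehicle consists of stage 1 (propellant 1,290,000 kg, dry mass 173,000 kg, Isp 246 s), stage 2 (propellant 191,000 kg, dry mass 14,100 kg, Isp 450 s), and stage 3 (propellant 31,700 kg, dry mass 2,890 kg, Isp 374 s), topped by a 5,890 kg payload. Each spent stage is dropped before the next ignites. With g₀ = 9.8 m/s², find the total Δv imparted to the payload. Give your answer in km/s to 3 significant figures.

Δv ≈ 15.6 km/s

Ignition mass of stage 1 = 1,290,000+173,000 + 191,000+14,100 + 31,700+2,890 + 5,890 = 1,708,580 kg.
Stage 1: m₀ = 1,708,580 kg, m_f = 1,708,580 − 1,290,000 = 418,580 kg; Δv = 246×9.8×ln(4.082) = 2410.8×1.4065 ≈ 3391 m/s.
Stage 2: m₀ = 245,580 kg, m_f = 245,580 − 191,000 = 54,580 kg; Δv = 450×9.8×ln(4.499) = 4410.0×1.5040 ≈ 6632 m/s.
Stage 3: m₀ = 40,480 kg, m_f = 40,480 − 31,700 = 8,780 kg; Δv = 374×9.8×ln(4.61) = 3665.2×1.5283 ≈ 5602 m/s.
Total Δv = 3391 + 6632 + 5602 = 15625 m/s.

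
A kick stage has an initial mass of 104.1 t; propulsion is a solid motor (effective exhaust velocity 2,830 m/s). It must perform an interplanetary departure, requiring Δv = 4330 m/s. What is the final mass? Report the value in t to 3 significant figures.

final mass ≈ 22.5 t

From the ideal rocket equation, m₀/m_f = exp(Δv / v_e) = exp(4330 / 2830.0) = exp(1.5300) = 4.6183.
m_f = m₀ / 4.6183 = 104.1 / 4.6183 = 22.5408 t.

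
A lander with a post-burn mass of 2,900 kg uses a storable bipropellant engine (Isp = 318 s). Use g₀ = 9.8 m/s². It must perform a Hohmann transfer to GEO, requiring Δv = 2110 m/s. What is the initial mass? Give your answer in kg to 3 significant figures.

v_e = Isp · g₀ = 318 × 9.8 = 3116.4 m/s.
m₀/m_f = exp(Δv / v_e) = exp(2110 / 3116.4) = exp(0.6771) = 1.9681.
m₀ = m_f × 1.9681 = 2,900 × 1.9681 = 5,707.49 kg.

initial mass ≈ 5710 kg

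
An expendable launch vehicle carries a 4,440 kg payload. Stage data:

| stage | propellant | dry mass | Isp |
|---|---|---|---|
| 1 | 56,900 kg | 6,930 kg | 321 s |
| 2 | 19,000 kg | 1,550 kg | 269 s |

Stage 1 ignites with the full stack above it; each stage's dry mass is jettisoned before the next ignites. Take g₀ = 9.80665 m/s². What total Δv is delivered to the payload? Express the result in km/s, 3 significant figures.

Ignition mass of stage 1 = 56,900+6,930 + 19,000+1,550 + 4,440 = 88,820 kg.
Stage 1: m₀ = 88,820 kg, m_f = 88,820 − 56,900 = 31,920 kg; Δv = 321×9.80665×ln(2.783) = 3147.9×1.0234 ≈ 3222 m/s.
Stage 2: m₀ = 24,990 kg, m_f = 24,990 − 19,000 = 5,990 kg; Δv = 269×9.80665×ln(4.172) = 2638.0×1.4284 ≈ 3768 m/s.
Total Δv = 3222 + 3768 = 6990 m/s.

Δv ≈ 6.99 km/s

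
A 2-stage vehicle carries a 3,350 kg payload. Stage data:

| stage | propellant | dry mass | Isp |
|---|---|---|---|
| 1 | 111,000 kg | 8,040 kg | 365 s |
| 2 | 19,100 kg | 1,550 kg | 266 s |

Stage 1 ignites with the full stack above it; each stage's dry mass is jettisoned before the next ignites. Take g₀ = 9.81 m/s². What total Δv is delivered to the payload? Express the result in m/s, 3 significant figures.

Δv ≈ 9500 m/s

Ignition mass of stage 1 = 111,000+8,040 + 19,100+1,550 + 3,350 = 143,040 kg.
Stage 1: m₀ = 143,040 kg, m_f = 143,040 − 111,000 = 32,040 kg; Δv = 365×9.81×ln(4.464) = 3580.7×1.4961 ≈ 5357 m/s.
Stage 2: m₀ = 24,000 kg, m_f = 24,000 − 19,100 = 4,900 kg; Δv = 266×9.81×ln(4.898) = 2609.5×1.5888 ≈ 4146 m/s.
Total Δv = 5357 + 4146 = 9503 m/s.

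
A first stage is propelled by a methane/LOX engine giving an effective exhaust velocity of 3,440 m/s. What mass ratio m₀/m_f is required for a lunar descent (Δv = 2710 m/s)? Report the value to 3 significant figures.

From the ideal rocket equation, m₀/m_f = exp(Δv / v_e) = exp(2710 / 3440.0) = exp(0.7878) = 2.1985.

mass ratio ≈ 2.20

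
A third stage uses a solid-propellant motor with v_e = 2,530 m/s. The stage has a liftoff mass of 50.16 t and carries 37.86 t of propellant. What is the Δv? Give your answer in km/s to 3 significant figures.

m_f = m₀ − m_prop = 50.16 − 37.86 = 12.3 t.
Δv = v_e · ln(m₀/m_f) = 2530.0 × ln(4.078) = 2530.0 × 1.4056 ≈ 3556.2 m/s.

Δv ≈ 3.56 km/s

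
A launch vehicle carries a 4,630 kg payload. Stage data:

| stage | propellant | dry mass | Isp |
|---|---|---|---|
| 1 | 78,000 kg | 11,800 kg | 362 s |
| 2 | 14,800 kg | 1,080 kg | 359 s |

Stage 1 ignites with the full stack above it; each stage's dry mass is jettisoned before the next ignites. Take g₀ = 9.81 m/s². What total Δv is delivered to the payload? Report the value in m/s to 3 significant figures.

Δv ≈ 8860 m/s

Ignition mass of stage 1 = 78,000+11,800 + 14,800+1,080 + 4,630 = 110,310 kg.
Stage 1: m₀ = 110,310 kg, m_f = 110,310 − 78,000 = 32,310 kg; Δv = 362×9.81×ln(3.414) = 3551.2×1.2279 ≈ 4361 m/s.
Stage 2: m₀ = 20,510 kg, m_f = 20,510 − 14,800 = 5,710 kg; Δv = 359×9.81×ln(3.592) = 3521.8×1.2787 ≈ 4503 m/s.
Total Δv = 4361 + 4503 = 8864 m/s.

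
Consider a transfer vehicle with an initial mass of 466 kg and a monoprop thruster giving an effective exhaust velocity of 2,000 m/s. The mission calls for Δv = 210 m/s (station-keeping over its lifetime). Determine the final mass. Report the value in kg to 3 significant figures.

final mass ≈ 420 kg

Using Δv = v_e ln(m₀/m_f): m₀/m_f = exp(Δv / v_e) = exp(210 / 2000.0) = exp(0.1050) = 1.1107.
m_f = m₀ / 1.1107 = 466 / 1.1107 = 419.555 kg.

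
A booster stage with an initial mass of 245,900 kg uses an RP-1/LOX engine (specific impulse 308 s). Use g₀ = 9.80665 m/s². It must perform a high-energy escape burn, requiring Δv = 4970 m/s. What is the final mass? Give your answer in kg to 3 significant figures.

final mass ≈ 47400 kg

v_e = Isp · g₀ = 308 × 9.80665 = 3020.4 m/s.
Rocket equation: m₀/m_f = exp(Δv / v_e) = exp(4970 / 3020.4) = exp(1.6455) = 5.1833.
m_f = m₀ / 5.1833 = 245,900 / 5.1833 = 47,440.8 kg.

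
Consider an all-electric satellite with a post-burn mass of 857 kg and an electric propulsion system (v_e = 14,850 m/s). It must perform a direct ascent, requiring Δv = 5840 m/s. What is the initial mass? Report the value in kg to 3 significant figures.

initial mass ≈ 1270 kg

m₀/m_f = exp(Δv / v_e) = exp(5840 / 14850.0) = exp(0.3933) = 1.4818.
m₀ = m_f × 1.4818 = 857 × 1.4818 = 1,269.9 kg.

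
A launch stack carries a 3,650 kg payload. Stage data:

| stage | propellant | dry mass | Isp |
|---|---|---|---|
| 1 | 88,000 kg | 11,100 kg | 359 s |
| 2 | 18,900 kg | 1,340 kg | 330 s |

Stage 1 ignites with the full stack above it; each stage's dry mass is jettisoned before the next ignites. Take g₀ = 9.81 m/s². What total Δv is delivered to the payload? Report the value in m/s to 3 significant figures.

Δv ≈ 9500 m/s

Ignition mass of stage 1 = 88,000+11,100 + 18,900+1,340 + 3,650 = 122,990 kg.
Stage 1: m₀ = 122,990 kg, m_f = 122,990 − 88,000 = 34,990 kg; Δv = 359×9.81×ln(3.515) = 3521.8×1.2570 ≈ 4427 m/s.
Stage 2: m₀ = 23,890 kg, m_f = 23,890 − 18,900 = 4,990 kg; Δv = 330×9.81×ln(4.788) = 3237.3×1.5660 ≈ 5070 m/s.
Total Δv = 4427 + 5070 = 9497 m/s.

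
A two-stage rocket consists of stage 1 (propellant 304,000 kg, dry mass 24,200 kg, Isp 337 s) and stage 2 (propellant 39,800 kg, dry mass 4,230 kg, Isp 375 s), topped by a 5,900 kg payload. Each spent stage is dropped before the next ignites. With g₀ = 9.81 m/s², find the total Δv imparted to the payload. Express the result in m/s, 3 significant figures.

Δv ≈ 11300 m/s

Ignition mass of stage 1 = 304,000+24,200 + 39,800+4,230 + 5,900 = 378,130 kg.
Stage 1: m₀ = 378,130 kg, m_f = 378,130 − 304,000 = 74,130 kg; Δv = 337×9.81×ln(5.101) = 3306.0×1.6294 ≈ 5387 m/s.
Stage 2: m₀ = 49,930 kg, m_f = 49,930 − 39,800 = 10,130 kg; Δv = 375×9.81×ln(4.929) = 3678.8×1.5951 ≈ 5868 m/s.
Total Δv = 5387 + 5868 = 11255 m/s.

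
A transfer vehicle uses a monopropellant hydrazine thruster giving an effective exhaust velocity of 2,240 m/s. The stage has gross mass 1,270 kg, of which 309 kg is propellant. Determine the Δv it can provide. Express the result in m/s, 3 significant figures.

m_f = m₀ − m_prop = 1,270 − 309 = 961 kg.
Using Δv = v_e ln(m₀/m_f): Δv = v_e · ln(m₀/m_f) = 2240.0 × ln(1.322) = 2240.0 × 0.2788 ≈ 624.5 m/s.

Δv ≈ 625 m/s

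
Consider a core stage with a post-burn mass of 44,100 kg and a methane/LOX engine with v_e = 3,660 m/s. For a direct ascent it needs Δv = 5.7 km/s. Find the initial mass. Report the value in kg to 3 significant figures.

initial mass ≈ 209000 kg

m₀/m_f = exp(Δv / v_e) = exp(5700 / 3660.0) = exp(1.5574) = 4.7464.
m₀ = m_f × 4.7464 = 44,100 × 4.7464 = 209,316 kg.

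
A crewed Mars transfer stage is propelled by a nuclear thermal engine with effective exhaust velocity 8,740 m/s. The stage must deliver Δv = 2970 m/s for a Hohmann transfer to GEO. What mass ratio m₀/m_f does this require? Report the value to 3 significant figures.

mass ratio ≈ 1.40

m₀/m_f = exp(Δv / v_e) = exp(2970 / 8740.0) = exp(0.3398) = 1.4047.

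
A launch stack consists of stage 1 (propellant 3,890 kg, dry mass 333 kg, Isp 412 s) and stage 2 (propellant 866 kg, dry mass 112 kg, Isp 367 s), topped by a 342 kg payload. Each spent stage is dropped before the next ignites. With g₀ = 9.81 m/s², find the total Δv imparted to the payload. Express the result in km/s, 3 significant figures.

Ignition mass of stage 1 = 3,890+333 + 866+112 + 342 = 5,543 kg.
Stage 1: m₀ = 5,543 kg, m_f = 5,543 − 3,890 = 1,653 kg; Δv = 412×9.81×ln(3.353) = 4041.7×1.2099 ≈ 4890 m/s.
Stage 2: m₀ = 1,320 kg, m_f = 1,320 − 866 = 454 kg; Δv = 367×9.81×ln(2.907) = 3600.3×1.0673 ≈ 3843 m/s.
Total Δv = 4890 + 3843 = 8733 m/s.

Δv ≈ 8.73 km/s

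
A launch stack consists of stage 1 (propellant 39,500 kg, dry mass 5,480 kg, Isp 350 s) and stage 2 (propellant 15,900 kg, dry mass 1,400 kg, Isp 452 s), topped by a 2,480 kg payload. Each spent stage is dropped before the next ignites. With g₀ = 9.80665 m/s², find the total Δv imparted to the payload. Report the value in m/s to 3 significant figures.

Ignition mass of stage 1 = 39,500+5,480 + 15,900+1,400 + 2,480 = 64,760 kg.
Stage 1: m₀ = 64,760 kg, m_f = 64,760 − 39,500 = 25,260 kg; Δv = 350×9.80665×ln(2.564) = 3432.3×0.9415 ≈ 3231 m/s.
Stage 2: m₀ = 19,780 kg, m_f = 19,780 − 15,900 = 3,880 kg; Δv = 452×9.80665×ln(5.098) = 4432.6×1.6288 ≈ 7220 m/s.
Total Δv = 3231 + 7220 = 10451 m/s.

Δv ≈ 10500 m/s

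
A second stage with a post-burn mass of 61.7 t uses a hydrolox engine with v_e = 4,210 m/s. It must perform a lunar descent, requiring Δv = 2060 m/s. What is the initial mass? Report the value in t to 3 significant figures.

initial mass ≈ 101 t

By the Tsiolkovsky rocket equation, m₀/m_f = exp(Δv / v_e) = exp(2060 / 4210.0) = exp(0.4893) = 1.6312.
m₀ = m_f × 1.6312 = 61.7 × 1.6312 = 100.645 t.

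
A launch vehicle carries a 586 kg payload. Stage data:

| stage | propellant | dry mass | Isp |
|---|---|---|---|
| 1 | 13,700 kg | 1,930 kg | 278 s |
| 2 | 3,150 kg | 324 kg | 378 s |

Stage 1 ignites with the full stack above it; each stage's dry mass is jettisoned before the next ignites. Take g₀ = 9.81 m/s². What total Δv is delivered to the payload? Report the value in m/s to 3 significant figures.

Δv ≈ 8790 m/s

Ignition mass of stage 1 = 13,700+1,930 + 3,150+324 + 586 = 19,690 kg.
Stage 1: m₀ = 19,690 kg, m_f = 19,690 − 13,700 = 5,990 kg; Δv = 278×9.81×ln(3.287) = 2727.2×1.1900 ≈ 3245 m/s.
Stage 2: m₀ = 4,060 kg, m_f = 4,060 − 3,150 = 910 kg; Δv = 378×9.81×ln(4.462) = 3708.2×1.4955 ≈ 5546 m/s.
Total Δv = 3245 + 5546 = 8791 m/s.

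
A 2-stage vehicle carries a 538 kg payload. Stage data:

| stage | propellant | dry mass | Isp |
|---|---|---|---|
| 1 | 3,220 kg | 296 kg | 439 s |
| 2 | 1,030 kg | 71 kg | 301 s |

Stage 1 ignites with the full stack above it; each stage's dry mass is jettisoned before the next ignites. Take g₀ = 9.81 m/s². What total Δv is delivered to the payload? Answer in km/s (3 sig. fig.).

Ignition mass of stage 1 = 3,220+296 + 1,030+71 + 538 = 5,155 kg.
Stage 1: m₀ = 5,155 kg, m_f = 5,155 − 3,220 = 1,935 kg; Δv = 439×9.81×ln(2.664) = 4306.6×0.9799 ≈ 4220 m/s.
Stage 2: m₀ = 1,639 kg, m_f = 1,639 − 1,030 = 609 kg; Δv = 301×9.81×ln(2.691) = 2952.8×0.9900 ≈ 2923 m/s.
Total Δv = 4220 + 2923 = 7143 m/s.

Δv ≈ 7.14 km/s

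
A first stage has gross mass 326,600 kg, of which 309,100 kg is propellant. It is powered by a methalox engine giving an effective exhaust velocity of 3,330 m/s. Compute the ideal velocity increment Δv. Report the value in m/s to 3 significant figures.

m_f = m₀ − m_prop = 326,600 − 309,100 = 17,500 kg.
Δv = v_e · ln(m₀/m_f) = 3330.0 × ln(18.66) = 3330.0 × 2.9265 ≈ 9745.4 m/s.

Δv ≈ 9750 m/s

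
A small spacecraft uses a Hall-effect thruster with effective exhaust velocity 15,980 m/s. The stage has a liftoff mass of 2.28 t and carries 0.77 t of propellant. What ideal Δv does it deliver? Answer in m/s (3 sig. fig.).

Δv ≈ 6580 m/s

m_f = m₀ − m_prop = 2.28 − 0.77 = 1.51 t.
Rocket equation: Δv = v_e · ln(m₀/m_f) = 15980.0 × ln(1.51) = 15980.0 × 0.4121 ≈ 6584.8 m/s.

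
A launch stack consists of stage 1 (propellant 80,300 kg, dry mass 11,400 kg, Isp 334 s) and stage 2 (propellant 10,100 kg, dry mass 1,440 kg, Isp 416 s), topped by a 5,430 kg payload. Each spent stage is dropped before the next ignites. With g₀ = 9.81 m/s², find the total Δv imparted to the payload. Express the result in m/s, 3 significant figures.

Δv ≈ 8090 m/s

Ignition mass of stage 1 = 80,300+11,400 + 10,100+1,440 + 5,430 = 108,670 kg.
Stage 1: m₀ = 108,670 kg, m_f = 108,670 − 80,300 = 28,370 kg; Δv = 334×9.81×ln(3.83) = 3276.5×1.3430 ≈ 4400 m/s.
Stage 2: m₀ = 16,970 kg, m_f = 16,970 − 10,100 = 6,870 kg; Δv = 416×9.81×ln(2.47) = 4081.0×0.9043 ≈ 3690 m/s.
Total Δv = 4400 + 3690 = 8090 m/s.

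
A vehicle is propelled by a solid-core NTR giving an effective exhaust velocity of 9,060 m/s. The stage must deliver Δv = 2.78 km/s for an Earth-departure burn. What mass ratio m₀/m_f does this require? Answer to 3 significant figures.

From the ideal rocket equation, m₀/m_f = exp(Δv / v_e) = exp(2780 / 9060.0) = exp(0.3068) = 1.3591.

mass ratio ≈ 1.36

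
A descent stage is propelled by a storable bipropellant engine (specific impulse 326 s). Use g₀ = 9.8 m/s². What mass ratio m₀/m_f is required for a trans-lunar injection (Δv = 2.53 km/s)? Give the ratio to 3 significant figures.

mass ratio ≈ 2.21

v_e = Isp · g₀ = 326 × 9.8 = 3194.8 m/s.
Using Δv = v_e ln(m₀/m_f): m₀/m_f = exp(Δv / v_e) = exp(2530 / 3194.8) = exp(0.7919) = 2.2076.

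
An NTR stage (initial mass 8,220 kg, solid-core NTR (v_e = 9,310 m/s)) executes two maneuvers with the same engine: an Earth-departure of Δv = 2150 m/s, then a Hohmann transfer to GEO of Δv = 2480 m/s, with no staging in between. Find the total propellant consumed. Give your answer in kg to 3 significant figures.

total propellant consumed ≈ 3220 kg

After the first burn: m = 8220 × exp(−2150/9310.0) = 8220 × 0.79379 = 6,524.95 kg.
After the second burn: m = 6,524.95 × exp(−2480/9310.0) = 6,524.95 × 0.76615 = 4,999.09 kg.
Total propellant = m₀ − m_final = 8220 − 4,999.09 = 3,220.91 kg.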